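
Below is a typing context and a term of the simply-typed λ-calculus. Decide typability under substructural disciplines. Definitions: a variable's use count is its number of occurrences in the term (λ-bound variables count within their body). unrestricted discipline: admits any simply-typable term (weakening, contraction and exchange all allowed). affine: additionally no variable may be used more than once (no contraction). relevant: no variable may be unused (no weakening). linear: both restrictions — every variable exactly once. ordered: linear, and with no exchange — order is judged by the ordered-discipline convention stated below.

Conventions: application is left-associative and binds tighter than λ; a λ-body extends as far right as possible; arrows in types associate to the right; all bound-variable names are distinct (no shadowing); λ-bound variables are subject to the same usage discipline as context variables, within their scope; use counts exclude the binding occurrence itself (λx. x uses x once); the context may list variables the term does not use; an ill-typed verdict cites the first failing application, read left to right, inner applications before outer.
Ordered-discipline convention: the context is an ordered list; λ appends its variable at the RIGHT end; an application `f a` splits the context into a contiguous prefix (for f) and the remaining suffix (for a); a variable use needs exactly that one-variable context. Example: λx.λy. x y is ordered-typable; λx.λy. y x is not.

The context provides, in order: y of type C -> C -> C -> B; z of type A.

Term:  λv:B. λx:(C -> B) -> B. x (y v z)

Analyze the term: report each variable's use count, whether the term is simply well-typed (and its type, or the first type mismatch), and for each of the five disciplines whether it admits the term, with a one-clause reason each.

counts: y: 1×; z: 1×; v [bound]: 1×; x [bound]: 1×
use order (left to right): x, y, v, z
typing: ill-typed: an argument B mismatches the expected C
ordered: ✗ — the type mismatch rejects it
linear: ✗ — not simply typable
affine: ✗ — fails simple typing
relevant: ✗ — a type mismatch blocks all five
unrestricted: ✗ — the type mismatch rejects it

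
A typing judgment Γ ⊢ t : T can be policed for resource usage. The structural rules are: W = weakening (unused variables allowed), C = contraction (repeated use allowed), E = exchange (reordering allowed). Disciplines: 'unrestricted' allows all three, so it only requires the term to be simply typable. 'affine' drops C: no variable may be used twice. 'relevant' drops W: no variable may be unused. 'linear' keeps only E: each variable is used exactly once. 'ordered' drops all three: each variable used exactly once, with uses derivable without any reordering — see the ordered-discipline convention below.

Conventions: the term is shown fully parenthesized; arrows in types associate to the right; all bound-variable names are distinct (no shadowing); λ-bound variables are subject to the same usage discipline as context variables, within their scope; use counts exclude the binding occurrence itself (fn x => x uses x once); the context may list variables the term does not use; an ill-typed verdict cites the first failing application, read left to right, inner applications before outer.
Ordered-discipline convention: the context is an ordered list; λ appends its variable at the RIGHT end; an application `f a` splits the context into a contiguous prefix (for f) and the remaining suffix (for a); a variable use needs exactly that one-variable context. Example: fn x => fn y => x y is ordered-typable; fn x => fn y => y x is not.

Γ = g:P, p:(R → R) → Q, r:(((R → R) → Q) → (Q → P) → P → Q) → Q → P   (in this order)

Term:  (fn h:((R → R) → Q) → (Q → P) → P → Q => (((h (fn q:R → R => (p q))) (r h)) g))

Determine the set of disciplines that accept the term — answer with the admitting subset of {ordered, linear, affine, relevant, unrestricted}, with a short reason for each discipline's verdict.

admitted in: relevant, unrestricted
counts: g: 1, p: 1, r: 1, h (λ-bound): 2, q (λ-bound): 1
left-to-right use order: h, p, q, r, h, g
typing: the term checks, with type (((R → R) → Q) → (Q → P) → P → Q) → Q
ordered ✗ (h ×2 used more than once (contraction))
linear ✗ (h ×2 used more than once (contraction))
affine ✗ (h ×2 used more than once (contraction))
relevant ✓ (none of g, p, r, h, q goes unused)
unrestricted ✓ (typability at (((R → R) → Q) → (Q → P) → P → Q) → Q is all that's needed)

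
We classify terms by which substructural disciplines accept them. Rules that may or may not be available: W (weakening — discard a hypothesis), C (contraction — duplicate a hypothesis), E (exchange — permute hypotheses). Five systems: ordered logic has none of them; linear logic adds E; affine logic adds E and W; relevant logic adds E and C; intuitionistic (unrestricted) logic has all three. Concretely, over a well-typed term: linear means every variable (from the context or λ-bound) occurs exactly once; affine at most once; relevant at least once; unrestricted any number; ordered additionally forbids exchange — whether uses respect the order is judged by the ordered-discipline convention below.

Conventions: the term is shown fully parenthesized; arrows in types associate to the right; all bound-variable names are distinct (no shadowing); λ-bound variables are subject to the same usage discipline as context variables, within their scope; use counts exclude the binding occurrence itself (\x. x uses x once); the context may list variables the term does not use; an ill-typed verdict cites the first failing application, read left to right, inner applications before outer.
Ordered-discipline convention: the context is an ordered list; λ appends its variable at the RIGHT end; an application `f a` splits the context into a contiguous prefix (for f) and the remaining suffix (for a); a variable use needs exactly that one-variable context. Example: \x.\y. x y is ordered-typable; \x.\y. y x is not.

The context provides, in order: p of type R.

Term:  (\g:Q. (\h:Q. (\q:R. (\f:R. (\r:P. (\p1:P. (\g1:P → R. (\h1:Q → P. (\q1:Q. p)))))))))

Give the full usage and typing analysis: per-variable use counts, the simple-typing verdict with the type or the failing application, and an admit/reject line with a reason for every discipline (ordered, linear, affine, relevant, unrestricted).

use counts: p=1; g (λ-bound)=0; h (λ-bound)=0; q (λ-bound)=0; f (λ-bound)=0; r (λ-bound)=0; p1 (λ-bound)=0; g1 (λ-bound)=0; h1 (λ-bound)=0; q1 (λ-bound)=0
uses in reading order: p
typing: ✓ — Q → Q → R → R → P → P → (P → R) → (Q → P) → Q → R
ordered ✗ (g, h, q, f, r, p1, g1, h1, q1 never used (weakening))
linear ✗ (g, h, q, f, r, p1, g1, h1, q1 never used (weakening))
affine ✓ (p, g, h, q, f, r, p1, g1, h1, q1: no repeats, contraction unneeded)
relevant ✗ (g, h, q, f, r, p1, g1, h1, q1 never used (weakening))
unrestricted ✓ (well-typed at Q → Q → R → R → P → P → (P → R) → (Q → P) → Q → R; no restrictions here)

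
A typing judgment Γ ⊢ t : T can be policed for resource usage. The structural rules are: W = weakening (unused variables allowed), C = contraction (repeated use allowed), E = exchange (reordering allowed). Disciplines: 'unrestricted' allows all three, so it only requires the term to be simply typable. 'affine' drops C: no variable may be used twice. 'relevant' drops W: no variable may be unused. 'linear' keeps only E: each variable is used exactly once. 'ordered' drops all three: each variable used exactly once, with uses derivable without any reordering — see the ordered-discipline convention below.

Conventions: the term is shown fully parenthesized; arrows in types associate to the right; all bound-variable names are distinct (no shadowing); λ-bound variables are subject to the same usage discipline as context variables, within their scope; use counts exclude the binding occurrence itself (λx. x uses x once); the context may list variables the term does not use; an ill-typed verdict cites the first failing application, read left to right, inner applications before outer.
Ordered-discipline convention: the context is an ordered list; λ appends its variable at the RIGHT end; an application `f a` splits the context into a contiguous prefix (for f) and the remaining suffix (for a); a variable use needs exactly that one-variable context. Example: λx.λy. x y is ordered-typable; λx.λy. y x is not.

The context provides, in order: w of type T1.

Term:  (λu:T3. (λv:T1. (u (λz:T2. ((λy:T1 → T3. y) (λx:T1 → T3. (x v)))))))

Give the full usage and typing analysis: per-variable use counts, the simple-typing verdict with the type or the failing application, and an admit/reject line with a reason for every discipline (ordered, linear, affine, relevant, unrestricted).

usage: w=0; u [bound]=1; v [bound]=1; z [bound]=0; y [bound]=1; x [bound]=1
order of uses: u, y, x, v
typing: ill-typed: an application expects T1 → T3 but receives (T1 → T3) → T3
ordered: ✗ — fails simple typing
linear: ✗ — a type mismatch blocks all five
affine: ✗ — the type mismatch rejects it
relevant: ✗ — not simply typable
unrestricted: ✗ — fails simple typing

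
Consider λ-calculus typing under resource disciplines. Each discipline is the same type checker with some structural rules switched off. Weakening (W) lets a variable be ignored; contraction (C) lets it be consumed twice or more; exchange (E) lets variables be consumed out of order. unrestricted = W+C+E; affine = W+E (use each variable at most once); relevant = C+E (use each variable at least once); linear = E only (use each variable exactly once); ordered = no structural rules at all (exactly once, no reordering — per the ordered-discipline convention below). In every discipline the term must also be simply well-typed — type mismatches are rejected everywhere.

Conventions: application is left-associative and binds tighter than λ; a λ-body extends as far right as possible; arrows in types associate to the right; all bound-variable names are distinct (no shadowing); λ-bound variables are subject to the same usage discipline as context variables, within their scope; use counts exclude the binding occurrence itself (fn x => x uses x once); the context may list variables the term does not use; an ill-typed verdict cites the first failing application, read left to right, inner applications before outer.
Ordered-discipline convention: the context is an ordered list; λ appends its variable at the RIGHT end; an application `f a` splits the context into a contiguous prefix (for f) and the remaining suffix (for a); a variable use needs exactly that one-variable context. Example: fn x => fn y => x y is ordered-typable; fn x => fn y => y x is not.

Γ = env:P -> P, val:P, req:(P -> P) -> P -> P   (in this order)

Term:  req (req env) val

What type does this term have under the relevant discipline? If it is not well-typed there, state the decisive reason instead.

term : P
use counts: env: 1×, val: 1×, req: 2×
use order (left to right): req, req, env, val
typing: well-typed — term : P
summary: ordered ✗ · linear ✗ · affine ✗ · relevant ✓ · unrestricted ✓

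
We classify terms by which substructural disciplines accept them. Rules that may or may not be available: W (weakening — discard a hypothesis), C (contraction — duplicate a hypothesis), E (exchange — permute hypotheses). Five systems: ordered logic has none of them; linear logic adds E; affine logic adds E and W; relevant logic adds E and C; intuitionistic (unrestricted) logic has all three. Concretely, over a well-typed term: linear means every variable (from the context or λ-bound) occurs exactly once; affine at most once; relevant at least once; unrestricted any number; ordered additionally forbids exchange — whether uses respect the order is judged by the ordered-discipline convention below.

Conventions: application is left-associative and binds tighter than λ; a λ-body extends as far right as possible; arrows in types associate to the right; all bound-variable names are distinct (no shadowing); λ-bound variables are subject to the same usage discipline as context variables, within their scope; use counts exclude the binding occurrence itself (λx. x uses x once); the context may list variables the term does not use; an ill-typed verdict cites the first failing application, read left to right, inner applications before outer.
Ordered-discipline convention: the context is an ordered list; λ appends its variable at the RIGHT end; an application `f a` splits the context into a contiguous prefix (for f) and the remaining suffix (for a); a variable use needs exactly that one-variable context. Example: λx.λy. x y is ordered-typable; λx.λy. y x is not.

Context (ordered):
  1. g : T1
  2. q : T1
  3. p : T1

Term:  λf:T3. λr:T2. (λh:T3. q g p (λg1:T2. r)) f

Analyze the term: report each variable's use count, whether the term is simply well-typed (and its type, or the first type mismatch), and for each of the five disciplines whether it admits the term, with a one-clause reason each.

use counts: g=1, q=1, p=1, f (λ-bound)=1, r (λ-bound)=1, h (λ-bound)=0, g1 (λ-bound)=0
left-to-right use order: q, g, p, r, f
typing: ill-typed: non-function type T1 applied to an argument
ordered ✗ (a type mismatch blocks all five)
linear ✗ (the type mismatch rejects it)
affine ✗ (not simply typable)
relevant ✗ (fails simple typing)
unrestricted ✗ (a type mismatch blocks all five)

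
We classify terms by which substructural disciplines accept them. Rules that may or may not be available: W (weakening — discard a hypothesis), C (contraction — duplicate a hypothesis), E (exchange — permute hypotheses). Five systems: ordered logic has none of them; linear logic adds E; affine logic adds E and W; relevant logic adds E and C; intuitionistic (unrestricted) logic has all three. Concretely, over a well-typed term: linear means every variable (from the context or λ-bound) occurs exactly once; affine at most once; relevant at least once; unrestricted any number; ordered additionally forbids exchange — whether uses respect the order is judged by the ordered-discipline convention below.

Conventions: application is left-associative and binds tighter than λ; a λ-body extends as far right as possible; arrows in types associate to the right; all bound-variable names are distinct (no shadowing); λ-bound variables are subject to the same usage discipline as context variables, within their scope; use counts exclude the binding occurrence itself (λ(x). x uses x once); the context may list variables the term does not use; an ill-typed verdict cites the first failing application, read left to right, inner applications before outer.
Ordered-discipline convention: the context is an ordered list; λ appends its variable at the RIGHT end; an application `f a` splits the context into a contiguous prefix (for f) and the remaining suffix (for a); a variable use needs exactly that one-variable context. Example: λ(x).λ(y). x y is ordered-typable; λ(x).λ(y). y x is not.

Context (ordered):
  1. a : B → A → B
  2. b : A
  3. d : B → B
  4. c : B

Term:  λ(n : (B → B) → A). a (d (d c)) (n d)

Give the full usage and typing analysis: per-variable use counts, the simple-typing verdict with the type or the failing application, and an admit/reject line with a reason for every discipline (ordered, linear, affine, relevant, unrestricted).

counts: a=1; b=0; d=3; c=1; n (λ-bound)=1
use order (left to right): a, d, d, c, n, d
typing: the term checks, with type ((B → B) → A) → B
ordered ✗ (needs contraction — d ×3; b left unused)
linear ✗ (needs contraction — d ×3; b left unused)
affine ✗ (needs contraction — d ×3)
relevant ✗ (b left unused)
unrestricted ✓ (well-typed at ((B → B) → A) → B; no restrictions here)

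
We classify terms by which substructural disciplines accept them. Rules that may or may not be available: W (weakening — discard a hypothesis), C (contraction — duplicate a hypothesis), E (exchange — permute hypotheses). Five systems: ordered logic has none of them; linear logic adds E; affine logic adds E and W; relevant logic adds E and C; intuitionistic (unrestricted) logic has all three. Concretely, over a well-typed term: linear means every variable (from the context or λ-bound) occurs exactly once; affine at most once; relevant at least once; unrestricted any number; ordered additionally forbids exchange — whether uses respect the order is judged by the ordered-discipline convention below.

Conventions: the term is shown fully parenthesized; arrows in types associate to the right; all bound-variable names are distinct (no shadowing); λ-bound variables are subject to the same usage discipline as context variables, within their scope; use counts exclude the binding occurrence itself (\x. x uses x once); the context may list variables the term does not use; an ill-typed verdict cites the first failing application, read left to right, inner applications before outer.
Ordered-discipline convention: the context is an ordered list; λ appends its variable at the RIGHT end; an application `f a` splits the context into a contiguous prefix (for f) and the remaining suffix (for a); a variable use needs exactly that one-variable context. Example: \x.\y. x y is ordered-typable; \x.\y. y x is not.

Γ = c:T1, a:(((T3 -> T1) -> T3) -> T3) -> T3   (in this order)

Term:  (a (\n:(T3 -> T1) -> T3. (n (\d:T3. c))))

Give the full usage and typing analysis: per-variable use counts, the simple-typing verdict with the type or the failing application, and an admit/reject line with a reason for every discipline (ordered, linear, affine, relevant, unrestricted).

use counts: c ×1, a ×1, n (λ-bound) ×1, d (λ-bound) ×0
order of uses: a, n, c
typing: ✓ — T3
ordered ✗ (needs weakening: d unused)
linear ✗ (needs weakening: d unused)
affine ✓ (none of c, a, n, d used more than once)
relevant ✗ (needs weakening: d unused)
unrestricted ✓ (well-typed at T3; no restrictions here)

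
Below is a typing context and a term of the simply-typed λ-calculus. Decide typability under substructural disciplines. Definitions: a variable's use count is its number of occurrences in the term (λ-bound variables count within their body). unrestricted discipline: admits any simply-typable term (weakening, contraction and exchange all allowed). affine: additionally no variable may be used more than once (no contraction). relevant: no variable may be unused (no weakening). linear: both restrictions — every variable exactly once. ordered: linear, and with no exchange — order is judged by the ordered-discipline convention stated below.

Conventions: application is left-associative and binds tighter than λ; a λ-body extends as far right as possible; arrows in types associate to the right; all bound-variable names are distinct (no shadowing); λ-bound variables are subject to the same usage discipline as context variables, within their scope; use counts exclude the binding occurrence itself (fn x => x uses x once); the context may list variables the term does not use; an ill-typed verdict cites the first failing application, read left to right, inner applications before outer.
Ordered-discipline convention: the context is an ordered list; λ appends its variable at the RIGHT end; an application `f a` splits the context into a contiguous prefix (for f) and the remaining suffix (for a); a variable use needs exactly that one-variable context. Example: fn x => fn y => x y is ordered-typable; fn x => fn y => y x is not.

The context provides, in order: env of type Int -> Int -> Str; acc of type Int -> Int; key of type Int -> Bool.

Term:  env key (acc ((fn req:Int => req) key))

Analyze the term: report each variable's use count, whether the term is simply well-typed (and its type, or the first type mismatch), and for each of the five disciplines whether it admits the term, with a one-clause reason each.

variable uses: env: 1×; acc: 1×; key: 2×; req (λ-bound): 1×
uses in reading order: env, key, acc, req, key
typing: ill-typed: a function awaiting Int gets Int -> Bool
ordered: ✗, the type mismatch rejects it
linear: ✗, not simply typable
affine: ✗, fails simple typing
relevant: ✗, a type mismatch blocks all five
unrestricted: ✗, the type mismatch rejects it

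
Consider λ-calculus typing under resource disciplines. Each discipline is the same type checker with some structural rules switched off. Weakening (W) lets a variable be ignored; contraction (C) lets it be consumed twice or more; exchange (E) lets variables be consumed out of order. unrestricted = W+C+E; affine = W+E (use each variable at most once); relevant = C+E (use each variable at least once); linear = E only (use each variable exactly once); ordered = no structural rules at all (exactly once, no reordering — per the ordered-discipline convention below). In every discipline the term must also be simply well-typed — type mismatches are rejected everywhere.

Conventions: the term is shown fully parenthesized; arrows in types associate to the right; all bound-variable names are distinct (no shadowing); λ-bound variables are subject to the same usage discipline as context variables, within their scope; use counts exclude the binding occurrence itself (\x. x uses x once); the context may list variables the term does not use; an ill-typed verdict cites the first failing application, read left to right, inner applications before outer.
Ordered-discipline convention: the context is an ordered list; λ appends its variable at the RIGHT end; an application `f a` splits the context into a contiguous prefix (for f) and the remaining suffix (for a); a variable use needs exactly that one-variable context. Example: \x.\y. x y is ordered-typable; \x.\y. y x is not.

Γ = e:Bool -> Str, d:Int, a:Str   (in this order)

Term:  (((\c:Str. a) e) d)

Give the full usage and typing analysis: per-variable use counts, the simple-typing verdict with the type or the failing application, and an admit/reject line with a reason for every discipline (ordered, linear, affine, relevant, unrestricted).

usage: e=1; d=1; a=1; c [bound]=0
uses in reading order: a, e, d
typing: ill-typed: a function awaiting Str gets Bool -> Str
ordered: ✗ — not simply typable
linear: ✗ — fails simple typing
affine: ✗ — a type mismatch blocks all five
relevant: ✗ — the type mismatch rejects it
unrestricted: ✗ — not simply typable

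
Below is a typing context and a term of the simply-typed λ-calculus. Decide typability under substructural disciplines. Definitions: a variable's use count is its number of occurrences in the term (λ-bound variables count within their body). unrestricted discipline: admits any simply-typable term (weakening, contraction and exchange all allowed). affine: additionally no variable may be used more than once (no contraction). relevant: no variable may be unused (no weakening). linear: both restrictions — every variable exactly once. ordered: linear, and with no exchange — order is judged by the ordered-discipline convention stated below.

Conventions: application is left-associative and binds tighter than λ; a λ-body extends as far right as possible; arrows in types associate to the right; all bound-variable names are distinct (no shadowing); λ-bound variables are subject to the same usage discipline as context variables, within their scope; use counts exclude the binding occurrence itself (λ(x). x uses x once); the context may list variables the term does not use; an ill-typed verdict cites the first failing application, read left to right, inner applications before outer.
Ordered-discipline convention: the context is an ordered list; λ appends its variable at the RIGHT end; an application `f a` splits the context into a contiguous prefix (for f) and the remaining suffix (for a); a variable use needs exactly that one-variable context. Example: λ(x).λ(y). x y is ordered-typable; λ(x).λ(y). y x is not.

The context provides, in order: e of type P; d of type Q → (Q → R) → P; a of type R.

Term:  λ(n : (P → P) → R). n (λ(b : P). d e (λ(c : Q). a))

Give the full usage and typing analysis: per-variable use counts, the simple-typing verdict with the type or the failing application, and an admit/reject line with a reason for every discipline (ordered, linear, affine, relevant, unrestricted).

usage: e: 1; d: 1; a: 1; n (λ-bound): 1; b (λ-bound): 0; c (λ-bound): 0
use order (left to right): n, d, e, a
typing: ill-typed: an application expects Q but receives P
ordered: ✗, not simply typable
linear: ✗, fails simple typing
affine: ✗, a type mismatch blocks all five
relevant: ✗, the type mismatch rejects it
unrestricted: ✗, not simply typable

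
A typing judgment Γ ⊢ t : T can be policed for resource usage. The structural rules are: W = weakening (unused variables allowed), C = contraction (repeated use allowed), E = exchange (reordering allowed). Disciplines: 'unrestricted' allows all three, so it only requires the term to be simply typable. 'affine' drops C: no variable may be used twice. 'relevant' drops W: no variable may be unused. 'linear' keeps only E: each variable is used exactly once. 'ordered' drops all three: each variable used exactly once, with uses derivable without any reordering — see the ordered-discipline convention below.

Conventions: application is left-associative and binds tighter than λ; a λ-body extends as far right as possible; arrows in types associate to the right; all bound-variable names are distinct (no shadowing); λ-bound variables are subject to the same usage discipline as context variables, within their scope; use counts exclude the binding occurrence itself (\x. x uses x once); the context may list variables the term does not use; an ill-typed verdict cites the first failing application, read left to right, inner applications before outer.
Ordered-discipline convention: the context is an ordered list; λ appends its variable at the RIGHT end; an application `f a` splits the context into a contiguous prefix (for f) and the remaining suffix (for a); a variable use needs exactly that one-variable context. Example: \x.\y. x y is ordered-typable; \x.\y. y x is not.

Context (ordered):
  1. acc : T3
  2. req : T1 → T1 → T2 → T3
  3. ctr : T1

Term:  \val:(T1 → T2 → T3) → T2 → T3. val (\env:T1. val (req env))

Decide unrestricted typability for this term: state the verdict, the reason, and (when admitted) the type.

yes — simply typable at ((T1 → T2 → T3) → T2 → T3) → T2 → T3; W, C, E all held; term : ((T1 → T2 → T3) → T2 → T3) → T2 → T3
use counts: acc: 0; req: 1; ctr: 0; val (λ-bound): 2; env (λ-bound): 1
uses in reading order: val, val, req, env
typing: well-typed at ((T1 → T2 → T3) → T2 → T3) → T2 → T3
all disciplines: ordered ✗ | linear ✗ | affine ✗ | relevant ✗ | unrestricted ✓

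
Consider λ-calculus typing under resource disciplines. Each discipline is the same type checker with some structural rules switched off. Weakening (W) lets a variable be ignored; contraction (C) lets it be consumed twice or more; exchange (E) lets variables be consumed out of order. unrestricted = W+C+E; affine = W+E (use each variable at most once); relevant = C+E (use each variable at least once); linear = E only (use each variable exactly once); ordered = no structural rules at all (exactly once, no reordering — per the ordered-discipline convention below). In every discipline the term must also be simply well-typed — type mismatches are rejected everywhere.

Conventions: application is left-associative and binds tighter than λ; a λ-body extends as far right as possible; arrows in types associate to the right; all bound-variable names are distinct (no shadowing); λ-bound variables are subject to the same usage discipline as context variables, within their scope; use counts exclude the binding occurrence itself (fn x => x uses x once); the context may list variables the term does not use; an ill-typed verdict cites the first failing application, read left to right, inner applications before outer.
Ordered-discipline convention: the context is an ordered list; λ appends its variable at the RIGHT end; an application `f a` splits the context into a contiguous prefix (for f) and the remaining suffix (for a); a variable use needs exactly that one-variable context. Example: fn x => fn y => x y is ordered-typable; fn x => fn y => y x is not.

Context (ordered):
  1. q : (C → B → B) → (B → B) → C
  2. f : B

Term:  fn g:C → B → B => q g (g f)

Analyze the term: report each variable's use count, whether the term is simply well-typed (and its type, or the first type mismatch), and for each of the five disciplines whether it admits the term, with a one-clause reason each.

usage: q: 1×; f: 1×; g (λ-bound): 2×
use order (left to right): q, g, g, f
typing: ill-typed: an argument B mismatches the expected C
ordered: ✗ — the type mismatch rejects it
linear: ✗ — not simply typable
affine: ✗ — fails simple typing
relevant: ✗ — a type mismatch blocks all five
unrestricted: ✗ — the type mismatch rejects it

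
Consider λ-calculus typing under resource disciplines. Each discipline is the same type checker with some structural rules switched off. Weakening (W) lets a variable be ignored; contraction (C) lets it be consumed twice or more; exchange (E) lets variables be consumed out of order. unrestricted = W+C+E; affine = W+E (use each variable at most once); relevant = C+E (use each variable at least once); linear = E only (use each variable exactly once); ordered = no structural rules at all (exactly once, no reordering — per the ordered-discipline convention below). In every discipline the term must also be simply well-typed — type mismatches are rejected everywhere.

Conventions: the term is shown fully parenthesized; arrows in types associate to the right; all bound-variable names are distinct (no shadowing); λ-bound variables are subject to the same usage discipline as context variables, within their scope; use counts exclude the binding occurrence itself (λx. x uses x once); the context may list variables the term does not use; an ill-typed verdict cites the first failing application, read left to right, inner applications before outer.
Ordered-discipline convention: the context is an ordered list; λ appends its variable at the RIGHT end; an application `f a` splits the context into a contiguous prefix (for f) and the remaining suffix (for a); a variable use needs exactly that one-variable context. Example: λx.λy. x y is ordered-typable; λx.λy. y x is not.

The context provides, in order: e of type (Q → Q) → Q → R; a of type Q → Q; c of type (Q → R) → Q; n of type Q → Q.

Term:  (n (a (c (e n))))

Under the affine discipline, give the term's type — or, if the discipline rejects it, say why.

not well-typed under affine — uses contraction: n ×2
usage: e: 1; a: 1; c: 1; n: 2
use order (left to right): n, a, c, e, n
typing: well-typed — term : Q
per-discipline verdicts: ordered ✗ · linear ✗ · affine ✗ · relevant ✓ · unrestricted ✓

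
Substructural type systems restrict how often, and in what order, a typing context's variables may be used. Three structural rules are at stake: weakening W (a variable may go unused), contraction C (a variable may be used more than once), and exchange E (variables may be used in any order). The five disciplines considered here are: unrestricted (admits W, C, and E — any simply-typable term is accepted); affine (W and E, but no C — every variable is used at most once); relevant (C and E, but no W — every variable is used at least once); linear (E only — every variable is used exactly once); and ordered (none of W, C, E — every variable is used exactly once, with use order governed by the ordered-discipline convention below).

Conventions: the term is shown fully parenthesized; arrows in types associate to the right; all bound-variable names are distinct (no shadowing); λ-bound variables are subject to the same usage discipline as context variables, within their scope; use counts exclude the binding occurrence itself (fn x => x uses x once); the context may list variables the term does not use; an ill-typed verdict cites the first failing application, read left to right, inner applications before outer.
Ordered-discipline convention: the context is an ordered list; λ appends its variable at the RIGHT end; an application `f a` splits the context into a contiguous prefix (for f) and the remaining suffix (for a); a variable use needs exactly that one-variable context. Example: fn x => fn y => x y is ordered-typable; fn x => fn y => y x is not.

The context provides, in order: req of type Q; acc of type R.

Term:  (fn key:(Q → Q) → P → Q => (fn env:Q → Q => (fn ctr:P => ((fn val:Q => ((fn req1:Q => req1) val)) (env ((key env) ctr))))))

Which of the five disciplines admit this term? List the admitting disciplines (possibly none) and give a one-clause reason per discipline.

accepted by: unrestricted
use counts: req: 0; acc: 0; key (bound): 1; env (bound): 2; ctr (bound): 1; val (bound): 1; req1 (bound): 1
uses in reading order: req1, val, env, key, env, ctr
typing: well-typed at ((Q → Q) → P → Q) → (Q → Q) → P → Q
ordered ✗ (env ×2 used more than once (contraction); req, acc left unused)
linear ✗ (env ×2 used more than once (contraction); req, acc left unused)
affine ✗ (env ×2 used more than once (contraction))
relevant ✗ (req, acc left unused)
unrestricted ✓ (simply typable at ((Q → Q) → P → Q) → (Q → Q) → P → Q; W, C, E all held)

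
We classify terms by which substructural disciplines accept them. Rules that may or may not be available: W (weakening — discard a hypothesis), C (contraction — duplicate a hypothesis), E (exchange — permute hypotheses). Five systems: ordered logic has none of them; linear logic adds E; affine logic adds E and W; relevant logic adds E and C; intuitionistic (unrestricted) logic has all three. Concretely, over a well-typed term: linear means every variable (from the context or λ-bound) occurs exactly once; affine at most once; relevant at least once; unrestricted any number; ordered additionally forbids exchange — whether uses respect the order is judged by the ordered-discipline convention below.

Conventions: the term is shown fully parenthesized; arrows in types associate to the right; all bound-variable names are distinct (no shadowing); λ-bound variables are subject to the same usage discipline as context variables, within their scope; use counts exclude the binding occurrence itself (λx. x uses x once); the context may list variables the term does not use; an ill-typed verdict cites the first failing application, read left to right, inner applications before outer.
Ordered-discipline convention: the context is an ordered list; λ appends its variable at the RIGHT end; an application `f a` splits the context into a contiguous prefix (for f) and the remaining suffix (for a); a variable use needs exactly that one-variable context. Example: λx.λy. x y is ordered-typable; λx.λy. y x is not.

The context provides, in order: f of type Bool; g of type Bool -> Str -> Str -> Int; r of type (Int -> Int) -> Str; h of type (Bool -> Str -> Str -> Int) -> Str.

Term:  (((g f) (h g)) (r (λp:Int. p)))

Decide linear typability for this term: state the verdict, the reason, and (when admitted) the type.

no — g ×2 used more than once (contraction)
variable uses: f: 1×, g: 2×, r: 1×, h: 1×, p (λ-bound): 1×
left-to-right use order: g, f, h, g, r, p
typing: ✓ — Int
all disciplines: ordered ✗ · linear ✗ · affine ✗ · relevant ✓ · unrestricted ✓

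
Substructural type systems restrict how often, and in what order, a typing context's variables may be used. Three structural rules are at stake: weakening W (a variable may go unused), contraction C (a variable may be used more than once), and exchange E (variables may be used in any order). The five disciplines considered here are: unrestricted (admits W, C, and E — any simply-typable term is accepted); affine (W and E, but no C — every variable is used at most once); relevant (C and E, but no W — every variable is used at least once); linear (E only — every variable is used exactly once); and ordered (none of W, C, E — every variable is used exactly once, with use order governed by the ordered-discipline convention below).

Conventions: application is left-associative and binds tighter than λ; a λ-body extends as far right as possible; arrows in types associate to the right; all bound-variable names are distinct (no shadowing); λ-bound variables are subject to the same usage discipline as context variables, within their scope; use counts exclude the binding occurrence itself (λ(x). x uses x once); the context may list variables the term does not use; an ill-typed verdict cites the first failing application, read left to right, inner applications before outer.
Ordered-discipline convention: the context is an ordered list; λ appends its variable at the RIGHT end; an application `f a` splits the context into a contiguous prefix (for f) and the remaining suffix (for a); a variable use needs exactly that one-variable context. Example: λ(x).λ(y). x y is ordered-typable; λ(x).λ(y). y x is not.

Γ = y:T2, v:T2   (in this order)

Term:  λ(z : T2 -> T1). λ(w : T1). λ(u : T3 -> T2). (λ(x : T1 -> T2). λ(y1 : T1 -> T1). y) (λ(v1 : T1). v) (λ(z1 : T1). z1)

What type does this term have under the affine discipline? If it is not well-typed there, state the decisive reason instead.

term : (T2 -> T1) -> T1 -> (T3 -> T2) -> T2
use counts: y=1, v=1, z [bound]=0, w [bound]=0, u [bound]=0, x [bound]=0, y1 [bound]=0, v1 [bound]=0, z1 [bound]=1
uses in reading order: y, v, z1
typing: the term checks, with type (T2 -> T1) -> T1 -> (T3 -> T2) -> T2
summary: ordered ✗; linear ✗; affine ✓; relevant ✗; unrestricted ✓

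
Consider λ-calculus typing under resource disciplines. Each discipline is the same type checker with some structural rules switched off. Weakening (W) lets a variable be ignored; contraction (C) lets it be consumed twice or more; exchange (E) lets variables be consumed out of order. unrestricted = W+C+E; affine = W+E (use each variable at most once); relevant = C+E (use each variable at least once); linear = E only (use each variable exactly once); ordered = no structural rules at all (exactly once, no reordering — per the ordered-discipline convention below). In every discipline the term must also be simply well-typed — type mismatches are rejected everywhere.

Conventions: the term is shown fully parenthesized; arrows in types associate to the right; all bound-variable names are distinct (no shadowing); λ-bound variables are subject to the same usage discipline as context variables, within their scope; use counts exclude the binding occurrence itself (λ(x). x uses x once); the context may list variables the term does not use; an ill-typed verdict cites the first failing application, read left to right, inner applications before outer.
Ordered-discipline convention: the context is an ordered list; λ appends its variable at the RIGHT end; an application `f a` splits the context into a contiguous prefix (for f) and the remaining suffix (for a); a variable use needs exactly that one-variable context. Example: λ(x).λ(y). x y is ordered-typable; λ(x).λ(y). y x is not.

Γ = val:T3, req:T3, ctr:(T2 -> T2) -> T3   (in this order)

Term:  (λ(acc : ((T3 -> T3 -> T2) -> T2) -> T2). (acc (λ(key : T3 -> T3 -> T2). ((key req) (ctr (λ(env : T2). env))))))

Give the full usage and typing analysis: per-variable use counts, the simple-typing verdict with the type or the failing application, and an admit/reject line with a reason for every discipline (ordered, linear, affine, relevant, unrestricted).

usage: val: 0×, req: 1×, ctr: 1×, acc (λ-bound): 1×, key (λ-bound): 1×, env (λ-bound): 1×
left-to-right use order: acc, key, req, ctr, env
typing: the term checks, with type (((T3 -> T3 -> T2) -> T2) -> T2) -> T2
ordered: ✗, unused: val — weakening required
linear: ✗, unused: val — weakening required
affine: ✓, val, req, ctr, acc, key, env: no repeats, contraction unneeded
relevant: ✗, unused: val — weakening required
unrestricted: ✓, well-typed at (((T3 -> T3 -> T2) -> T2) -> T2) -> T2; no restrictions here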